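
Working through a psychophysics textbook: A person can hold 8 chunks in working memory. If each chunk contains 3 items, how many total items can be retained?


Total items = chunks * items_per_chunk
= 8 * 3
= 24


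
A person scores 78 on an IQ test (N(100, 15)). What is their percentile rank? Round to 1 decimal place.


z = (IQ - mean) / SD
z = (78 - 100) / 15 = -1.4667
Percentile = Phi(-1.4667) * 100
Phi(-1.4667) = 0.071229
= 7.1


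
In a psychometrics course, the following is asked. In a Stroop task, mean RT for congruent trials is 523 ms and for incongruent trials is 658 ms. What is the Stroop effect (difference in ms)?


Stroop effect = RT(incongruent) - RT(congruent)
= 658 - 523
= 135 ms


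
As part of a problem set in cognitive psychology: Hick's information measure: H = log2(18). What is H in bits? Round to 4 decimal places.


H = log2(n)
H = log2(18)
= 4.1699


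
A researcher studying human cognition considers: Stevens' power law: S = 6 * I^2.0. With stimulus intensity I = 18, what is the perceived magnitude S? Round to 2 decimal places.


S = 6 * 18^2.0
18^2.0 = 324.0
S = 6 * 324.0
= 1944.00


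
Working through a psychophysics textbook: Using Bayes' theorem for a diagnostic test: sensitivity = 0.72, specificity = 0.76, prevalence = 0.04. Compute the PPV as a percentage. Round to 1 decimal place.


PPV = (sens * prev) / (sens * prev + (1-spec) * (1-prev))
Numerator = 0.72 * 0.04 = 0.0288
P(positive and no disease) = (1 - spec) * (1 - prev) = (1 - 0.76) * (1 - 0.04) = 0.2304
Denominator = 0.0288 + 0.2304 = 0.2592
PPV = 0.0288 / 0.2592 = 0.111111
As percentage = 11.1


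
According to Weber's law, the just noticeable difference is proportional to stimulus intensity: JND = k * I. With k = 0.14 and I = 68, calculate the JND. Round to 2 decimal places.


JND = k * I
JND = 0.14 * 68
= 9.52


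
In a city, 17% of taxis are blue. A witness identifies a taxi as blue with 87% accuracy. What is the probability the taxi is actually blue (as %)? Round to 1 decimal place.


P(blue | says blue) = P(says blue | blue)*P(blue) / [P(says blue | blue)*P(blue) + P(says blue | not blue)*P(not blue)]
Numerator = 0.87 * 0.17 = 0.1479
False identification = 0.13 * 0.83 = 0.1079
P = 0.1479 / (0.1479 + 0.1079)
= 0.1479 / 0.2558
As percentage = 57.8


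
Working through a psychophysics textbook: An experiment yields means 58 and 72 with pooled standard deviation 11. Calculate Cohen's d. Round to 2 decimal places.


Cohen's d = (M1 - M2) / S_pooled
= (58 - 72) / 11
= -14 / 11
= -1.27


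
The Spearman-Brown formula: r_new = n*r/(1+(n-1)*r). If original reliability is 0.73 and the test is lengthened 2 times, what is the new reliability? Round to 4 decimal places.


r_new = n*r / (1 + (n-1)*r)
Numerator = 2 * 0.73 = 1.46
Denominator = 1 + 1 * 0.73 = 1.73
r_new = 1.46 / 1.73
= 0.8439


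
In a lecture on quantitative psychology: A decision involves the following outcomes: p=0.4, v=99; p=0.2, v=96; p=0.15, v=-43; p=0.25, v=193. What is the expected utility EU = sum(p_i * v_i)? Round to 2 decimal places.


EU = sum(p_i * v_i)
0.4 * 99 = 39.6
0.2 * 96 = 19.2
0.15 * -43 = -6.45
0.25 * 193 = 48.25
EU = 39.6 + 19.2 + -6.45 + 48.25
= 100.60


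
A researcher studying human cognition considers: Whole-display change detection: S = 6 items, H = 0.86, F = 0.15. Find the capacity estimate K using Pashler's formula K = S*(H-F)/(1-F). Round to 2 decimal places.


K = S * (H - F) / (1 - F)
H - F = 0.71
1 - F = 0.85
K = 6 * 0.71 / 0.85
= 5.01


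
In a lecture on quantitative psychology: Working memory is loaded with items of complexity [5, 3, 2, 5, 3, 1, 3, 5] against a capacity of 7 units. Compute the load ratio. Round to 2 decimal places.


Total complexity = 5 + 3 + 2 + 5 + 3 + 1 + 3 + 5 = 27
Load = total / capacity = 27 / 7
= 3.86


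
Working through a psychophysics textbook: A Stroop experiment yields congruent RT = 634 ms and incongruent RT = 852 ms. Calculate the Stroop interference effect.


Stroop effect = RT(incongruent) - RT(congruent)
= 852 - 634
= 218 ms


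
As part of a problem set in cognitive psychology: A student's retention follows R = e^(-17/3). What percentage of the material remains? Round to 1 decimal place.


R = e^(-t/S)
-t/S = -17/3 = -5.666667
R = e^(-5.666667) = 0.003459
Percentage = 0.003459 * 100
= 0.3


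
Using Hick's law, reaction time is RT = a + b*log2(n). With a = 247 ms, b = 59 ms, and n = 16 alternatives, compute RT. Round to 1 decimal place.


RT = 247 + 59 * log2(16)
log2(16) = 4.0
RT = 247 + 59 * 4.0
= 247 + 236.0
= 483.0 ms


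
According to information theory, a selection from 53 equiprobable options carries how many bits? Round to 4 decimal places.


H = log2(n)
H = log2(53)
= 5.7279


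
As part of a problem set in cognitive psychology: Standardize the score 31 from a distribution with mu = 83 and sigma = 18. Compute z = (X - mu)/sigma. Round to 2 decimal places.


z = (X - mu) / sigma
= (31 - 83) / 18
= -52 / 18
= -2.89


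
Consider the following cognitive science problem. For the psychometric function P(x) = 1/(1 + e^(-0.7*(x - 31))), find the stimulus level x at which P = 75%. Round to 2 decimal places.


At P = 0.75: 0.75 = 1/(1 + e^(-k*(x-x0)))
Solving: e^(-k*(x-x0)) = 1/3
x = x0 + ln(3)/k
ln(3) = 1.0986
x = 31 + 1.0986/0.7
= 31 + 1.5694
= 32.57


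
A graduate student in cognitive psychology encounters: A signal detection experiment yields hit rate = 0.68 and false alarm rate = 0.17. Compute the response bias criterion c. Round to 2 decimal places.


c = -0.5 * (z(HR) + z(FAR))
z(0.68) = 0.4677
z(0.17) = -0.9542
c = -0.5 * (0.4677 + -0.9542)
= -0.5 * -0.4865
= 0.24


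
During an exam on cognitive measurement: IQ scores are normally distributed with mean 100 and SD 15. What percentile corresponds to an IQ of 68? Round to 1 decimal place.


z = (IQ - mean) / SD
z = (68 - 100) / 15 = -2.1333
Percentile = Phi(-2.1333) * 100
Phi(-2.1333) = 0.01645
= 1.6


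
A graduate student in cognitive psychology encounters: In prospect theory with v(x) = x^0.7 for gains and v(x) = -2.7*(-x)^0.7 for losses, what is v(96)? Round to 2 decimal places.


Since x = 96 >= 0, use v(x) = x^0.7
96^0.7 = 24.4112
v(96) = 24.41


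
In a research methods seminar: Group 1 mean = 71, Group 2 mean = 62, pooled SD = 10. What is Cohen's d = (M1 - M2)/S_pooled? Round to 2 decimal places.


Cohen's d = (M1 - M2) / S_pooled
= (71 - 62) / 10
= 9 / 10
= 0.90


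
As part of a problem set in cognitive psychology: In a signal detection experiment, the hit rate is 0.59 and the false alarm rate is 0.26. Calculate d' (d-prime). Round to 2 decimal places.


d' = z(HR) - z(FAR)
z(0.59) = 0.2275
z(0.26) = -0.6433
d' = 0.2275 - -0.6433
= 0.87


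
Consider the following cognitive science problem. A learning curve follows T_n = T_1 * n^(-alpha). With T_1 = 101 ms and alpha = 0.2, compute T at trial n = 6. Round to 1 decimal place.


T_n = 101 * 6^(-0.2)
6^(-0.2) = 0.698827
T_n = 101 * 0.698827
= 70.6 ms


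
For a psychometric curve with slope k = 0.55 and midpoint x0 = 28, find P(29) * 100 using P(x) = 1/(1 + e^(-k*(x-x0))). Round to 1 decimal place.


P(x) = 1/(1 + e^(-0.55*(29 - 28)))
Exponent = -0.55 * 1 = -0.55
e^(-0.55) = 0.57695
P = 1/(1 + 0.57695) = 0.634136
Percentage = 63.4


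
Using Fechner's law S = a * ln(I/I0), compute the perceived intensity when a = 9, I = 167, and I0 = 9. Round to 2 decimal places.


S = 9 * ln(167/9)
I/I0 = 18.555556
ln(18.555556) = 2.9208
S = 9 * 2.9208
= 26.29


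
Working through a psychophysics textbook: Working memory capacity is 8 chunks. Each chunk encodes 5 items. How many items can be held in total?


Total items = chunks * items_per_chunk
= 8 * 5
= 40


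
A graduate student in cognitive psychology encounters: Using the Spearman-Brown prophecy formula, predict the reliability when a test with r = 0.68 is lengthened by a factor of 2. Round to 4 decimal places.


r_new = n*r / (1 + (n-1)*r)
Numerator = 2 * 0.68 = 1.36
Denominator = 1 + 1 * 0.68 = 1.68
r_new = 1.36 / 1.68
= 0.8095


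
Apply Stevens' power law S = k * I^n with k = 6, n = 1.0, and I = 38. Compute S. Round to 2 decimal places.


S = 6 * 38^1.0
38^1.0 = 38.0
S = 6 * 38.0
= 228.00


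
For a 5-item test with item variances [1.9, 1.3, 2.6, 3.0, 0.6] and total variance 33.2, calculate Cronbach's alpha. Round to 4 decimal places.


alpha = (k/(k-1)) * (1 - sum(s_i^2)/s_total^2)
sum(item variances) = 9.4
k/(k-1) = 5/4 = 1.25
1 - 9.4/33.2 = 1 - 0.283133 = 0.716867
alpha = 1.25 * 0.716867
= 0.8961


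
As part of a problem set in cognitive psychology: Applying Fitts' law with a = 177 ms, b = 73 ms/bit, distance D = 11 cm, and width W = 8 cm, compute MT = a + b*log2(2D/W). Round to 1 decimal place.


MT = 177 + 73 * log2(2*11/8)
2D/W = 2.75
log2(2.75) = 1.4594
MT = 177 + 73 * 1.4594
= 283.5 ms


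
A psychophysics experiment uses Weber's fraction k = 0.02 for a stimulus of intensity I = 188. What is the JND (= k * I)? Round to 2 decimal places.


JND = k * I
JND = 0.02 * 188
= 3.76


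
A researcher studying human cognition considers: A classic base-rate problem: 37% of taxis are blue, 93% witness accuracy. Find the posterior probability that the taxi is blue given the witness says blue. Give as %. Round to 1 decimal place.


P(blue | says blue) = P(says blue | blue)*P(blue) / [P(says blue | blue)*P(blue) + P(says blue | not blue)*P(not blue)]
Numerator = 0.93 * 0.37 = 0.3441
False identification = 0.07 * 0.63 = 0.0441
P = 0.3441 / (0.3441 + 0.0441)
= 0.3441 / 0.3882
As percentage = 88.6


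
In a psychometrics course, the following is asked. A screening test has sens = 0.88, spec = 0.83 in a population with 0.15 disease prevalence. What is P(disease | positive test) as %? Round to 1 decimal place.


PPV = (sens * prev) / (sens * prev + (1-spec) * (1-prev))
Numerator = 0.88 * 0.15 = 0.132
P(positive and no disease) = (1 - spec) * (1 - prev) = (1 - 0.83) * (1 - 0.15) = 0.1445
Denominator = 0.132 + 0.1445 = 0.2765
PPV = 0.132 / 0.2765 = 0.477396
As percentage = 47.7


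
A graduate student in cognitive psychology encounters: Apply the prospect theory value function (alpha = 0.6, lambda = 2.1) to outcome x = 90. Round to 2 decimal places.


Since x = 90 >= 0, use v(x) = x^0.6
90^0.6 = 14.878
v(90) = 14.88


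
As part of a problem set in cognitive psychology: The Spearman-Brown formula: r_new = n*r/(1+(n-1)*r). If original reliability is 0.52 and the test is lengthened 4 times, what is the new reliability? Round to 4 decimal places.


r_new = n*r / (1 + (n-1)*r)
Numerator = 4 * 0.52 = 2.08
Denominator = 1 + 3 * 0.52 = 2.56
r_new = 2.08 / 2.56
= 0.8125


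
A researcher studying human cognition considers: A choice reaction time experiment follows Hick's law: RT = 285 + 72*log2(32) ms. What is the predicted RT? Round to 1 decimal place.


RT = 285 + 72 * log2(32)
log2(32) = 5.0
RT = 285 + 72 * 5.0
= 285 + 360.0
= 645.0 ms


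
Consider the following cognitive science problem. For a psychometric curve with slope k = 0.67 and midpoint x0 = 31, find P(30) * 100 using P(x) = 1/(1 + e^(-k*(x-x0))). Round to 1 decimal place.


P(x) = 1/(1 + e^(-0.67*(30 - 31)))
Exponent = -0.67 * -1 = 0.67
e^(0.67) = 1.954237
P = 1/(1 + 1.954237) = 0.338497
Percentage = 33.8


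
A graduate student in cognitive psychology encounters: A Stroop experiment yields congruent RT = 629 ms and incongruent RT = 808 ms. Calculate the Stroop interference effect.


Stroop effect = RT(incongruent) - RT(congruent)
= 808 - 629
= 179 ms


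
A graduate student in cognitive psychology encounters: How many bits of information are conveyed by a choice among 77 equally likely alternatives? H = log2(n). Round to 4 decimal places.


H = log2(n)
H = log2(77)
= 6.2668


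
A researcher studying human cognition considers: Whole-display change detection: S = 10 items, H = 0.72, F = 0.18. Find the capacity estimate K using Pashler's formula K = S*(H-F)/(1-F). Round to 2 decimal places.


K = S * (H - F) / (1 - F)
H - F = 0.54
1 - F = 0.82
K = 10 * 0.54 / 0.82
= 6.59


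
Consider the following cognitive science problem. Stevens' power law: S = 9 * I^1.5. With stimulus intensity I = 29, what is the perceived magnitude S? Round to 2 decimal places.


S = 9 * 29^1.5
29^1.5 = 156.1698
S = 9 * 156.1698
= 1405.53


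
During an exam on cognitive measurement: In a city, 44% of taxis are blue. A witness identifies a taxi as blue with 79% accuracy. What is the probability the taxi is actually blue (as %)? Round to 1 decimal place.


P(blue | says blue) = P(says blue | blue)*P(blue) / [P(says blue | blue)*P(blue) + P(says blue | not blue)*P(not blue)]
Numerator = 0.79 * 0.44 = 0.3476
False identification = 0.21 * 0.56 = 0.1176
P = 0.3476 / (0.3476 + 0.1176)
= 0.3476 / 0.4652
As percentage = 74.7


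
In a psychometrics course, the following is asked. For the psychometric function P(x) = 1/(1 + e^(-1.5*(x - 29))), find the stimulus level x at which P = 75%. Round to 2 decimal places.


At P = 0.75: 0.75 = 1/(1 + e^(-k*(x-x0)))
Solving: e^(-k*(x-x0)) = 1/3
x = x0 + ln(3)/k
ln(3) = 1.0986
x = 29 + 1.0986/1.5
= 29 + 0.7324
= 29.73


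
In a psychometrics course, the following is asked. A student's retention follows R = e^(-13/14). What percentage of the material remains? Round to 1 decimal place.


R = e^(-t/S)
-t/S = -13/14 = -0.928571
R = e^(-0.928571) = 0.395118
Percentage = 0.395118 * 100
= 39.5


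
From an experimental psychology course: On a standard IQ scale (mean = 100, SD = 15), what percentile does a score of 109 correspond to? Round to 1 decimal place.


z = (IQ - mean) / SD
z = (109 - 100) / 15 = 0.6
Percentile = Phi(0.6) * 100
Phi(0.6) = 0.725747
= 72.6


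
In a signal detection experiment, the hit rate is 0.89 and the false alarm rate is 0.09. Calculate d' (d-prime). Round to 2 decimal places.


d' = z(HR) - z(FAR)
z(0.89) = 1.2265
z(0.09) = -1.3408
d' = 1.2265 - -1.3408
= 2.57


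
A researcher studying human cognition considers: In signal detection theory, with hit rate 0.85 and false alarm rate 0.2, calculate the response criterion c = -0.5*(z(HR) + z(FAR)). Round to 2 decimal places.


c = -0.5 * (z(HR) + z(FAR))
z(0.85) = 1.0364
z(0.2) = -0.8416
c = -0.5 * (1.0364 + -0.8416)
= -0.5 * 0.1948
= -0.10


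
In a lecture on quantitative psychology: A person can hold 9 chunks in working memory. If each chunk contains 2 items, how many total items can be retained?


Total items = chunks * items_per_chunk
= 9 * 2
= 18


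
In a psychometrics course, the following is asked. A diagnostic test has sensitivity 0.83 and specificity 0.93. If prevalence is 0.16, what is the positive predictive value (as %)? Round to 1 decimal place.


PPV = (sens * prev) / (sens * prev + (1-spec) * (1-prev))
Numerator = 0.83 * 0.16 = 0.1328
P(positive and no disease) = (1 - spec) * (1 - prev) = (1 - 0.93) * (1 - 0.16) = 0.0588
Denominator = 0.1328 + 0.0588 = 0.1916
PPV = 0.1328 / 0.1916 = 0.693111
As percentage = 69.3


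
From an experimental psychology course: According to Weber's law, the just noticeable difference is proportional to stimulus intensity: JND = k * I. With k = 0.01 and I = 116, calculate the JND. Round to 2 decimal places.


JND = k * I
JND = 0.01 * 116
= 1.16


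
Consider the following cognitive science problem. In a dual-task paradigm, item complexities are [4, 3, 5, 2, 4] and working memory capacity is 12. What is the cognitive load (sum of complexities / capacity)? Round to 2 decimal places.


Total complexity = 4 + 3 + 5 + 2 + 4 = 18
Load = total / capacity = 18 / 12
= 1.50


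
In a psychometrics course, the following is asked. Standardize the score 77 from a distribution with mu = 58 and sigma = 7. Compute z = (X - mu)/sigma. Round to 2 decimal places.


z = (X - mu) / sigma
= (77 - 58) / 7
= 19 / 7
= 2.71


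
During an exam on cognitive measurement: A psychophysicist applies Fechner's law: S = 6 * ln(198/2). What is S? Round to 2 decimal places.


S = 6 * ln(198/2)
I/I0 = 99.0
ln(99.0) = 4.5951
S = 6 * 4.5951
= 27.57


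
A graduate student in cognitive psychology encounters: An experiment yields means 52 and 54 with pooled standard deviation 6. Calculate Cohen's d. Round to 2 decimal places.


Cohen's d = (M1 - M2) / S_pooled
= (52 - 54) / 6
= -2 / 6
= -0.33


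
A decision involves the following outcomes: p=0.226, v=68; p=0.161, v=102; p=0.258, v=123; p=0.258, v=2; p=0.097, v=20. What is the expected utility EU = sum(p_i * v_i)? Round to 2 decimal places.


EU = sum(p_i * v_i)
0.226 * 68 = 15.368
0.161 * 102 = 16.422
0.258 * 123 = 31.734
0.258 * 2 = 0.516
0.097 * 20 = 1.94
EU = 15.368 + 16.422 + 31.734 + 0.516 + 1.94
= 65.98


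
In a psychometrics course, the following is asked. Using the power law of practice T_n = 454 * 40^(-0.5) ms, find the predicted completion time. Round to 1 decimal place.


T_n = 454 * 40^(-0.5)
40^(-0.5) = 0.158114
T_n = 454 * 0.158114
= 71.8 ms


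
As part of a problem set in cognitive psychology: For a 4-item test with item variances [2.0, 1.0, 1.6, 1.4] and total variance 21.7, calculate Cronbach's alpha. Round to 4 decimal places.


alpha = (k/(k-1)) * (1 - sum(s_i^2)/s_total^2)
sum(item variances) = 6.0
k/(k-1) = 4/3 = 1.333333
1 - 6.0/21.7 = 1 - 0.276498 = 0.723502
alpha = 1.333333 * 0.723502
= 0.9647


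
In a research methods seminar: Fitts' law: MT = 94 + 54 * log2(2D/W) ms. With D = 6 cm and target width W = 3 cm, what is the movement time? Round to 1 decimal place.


MT = 94 + 54 * log2(2*6/3)
2D/W = 4.0
log2(4.0) = 2.0
MT = 94 + 54 * 2.0
= 202.0 ms


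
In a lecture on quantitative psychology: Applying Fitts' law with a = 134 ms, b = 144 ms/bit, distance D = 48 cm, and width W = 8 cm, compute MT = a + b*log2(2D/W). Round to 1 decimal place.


MT = 134 + 144 * log2(2*48/8)
2D/W = 12.0
log2(12.0) = 3.585
MT = 134 + 144 * 3.585
= 650.2 ms


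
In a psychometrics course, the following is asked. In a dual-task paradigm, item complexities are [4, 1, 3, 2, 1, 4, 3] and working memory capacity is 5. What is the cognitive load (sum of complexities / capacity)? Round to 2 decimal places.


Total complexity = 4 + 1 + 3 + 2 + 1 + 4 + 3 = 18
Load = total / capacity = 18 / 5
= 3.60


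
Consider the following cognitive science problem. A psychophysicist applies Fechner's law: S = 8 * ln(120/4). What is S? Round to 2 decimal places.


S = 8 * ln(120/4)
I/I0 = 30.0
ln(30.0) = 3.4012
S = 8 * 3.4012
= 27.21


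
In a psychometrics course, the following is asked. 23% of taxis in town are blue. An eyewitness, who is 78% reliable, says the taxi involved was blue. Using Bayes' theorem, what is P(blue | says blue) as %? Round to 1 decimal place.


P(blue | says blue) = P(says blue | blue)*P(blue) / [P(says blue | blue)*P(blue) + P(says blue | not blue)*P(not blue)]
Numerator = 0.78 * 0.23 = 0.1794
False identification = 0.22 * 0.77 = 0.1694
P = 0.1794 / (0.1794 + 0.1694)
= 0.1794 / 0.3488
As percentage = 51.4


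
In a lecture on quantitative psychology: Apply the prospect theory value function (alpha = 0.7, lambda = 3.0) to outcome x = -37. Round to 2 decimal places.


Since x = -37 < 0, use v(x) = -lambda*(-x)^alpha
(-x) = 37
37^0.7 = 12.5239
v(-37) = -3.0 * 12.5239
= -37.57


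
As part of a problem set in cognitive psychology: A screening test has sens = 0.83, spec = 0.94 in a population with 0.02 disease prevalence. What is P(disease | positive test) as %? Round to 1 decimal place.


PPV = (sens * prev) / (sens * prev + (1-spec) * (1-prev))
Numerator = 0.83 * 0.02 = 0.0166
P(positive and no disease) = (1 - spec) * (1 - prev) = (1 - 0.94) * (1 - 0.02) = 0.0588
Denominator = 0.0166 + 0.0588 = 0.0754
PPV = 0.0166 / 0.0754 = 0.220159
As percentage = 22.0


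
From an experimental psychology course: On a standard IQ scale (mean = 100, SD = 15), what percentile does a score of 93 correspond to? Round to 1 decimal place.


z = (IQ - mean) / SD
z = (93 - 100) / 15 = -0.4667
Percentile = Phi(-0.4667) * 100
Phi(-0.4667) = 0.320357
= 32.0


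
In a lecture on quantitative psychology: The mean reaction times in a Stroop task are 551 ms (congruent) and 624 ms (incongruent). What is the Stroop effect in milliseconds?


Stroop effect = RT(incongruent) - RT(congruent)
= 624 - 551
= 73 ms


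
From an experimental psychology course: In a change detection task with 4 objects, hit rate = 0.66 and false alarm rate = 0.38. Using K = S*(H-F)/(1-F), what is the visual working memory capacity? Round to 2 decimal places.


K = S * (H - F) / (1 - F)
H - F = 0.28
1 - F = 0.62
K = 4 * 0.28 / 0.62
= 1.81


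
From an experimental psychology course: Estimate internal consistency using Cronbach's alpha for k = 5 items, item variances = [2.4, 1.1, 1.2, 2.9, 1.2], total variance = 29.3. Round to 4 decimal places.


alpha = (k/(k-1)) * (1 - sum(s_i^2)/s_total^2)
sum(item variances) = 8.8
k/(k-1) = 5/4 = 1.25
1 - 8.8/29.3 = 1 - 0.300341 = 0.699659
alpha = 1.25 * 0.699659
= 0.8746


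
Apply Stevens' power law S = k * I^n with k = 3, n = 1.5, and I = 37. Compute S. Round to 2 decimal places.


S = 3 * 37^1.5
37^1.5 = 225.0622
S = 3 * 225.0622
= 675.19


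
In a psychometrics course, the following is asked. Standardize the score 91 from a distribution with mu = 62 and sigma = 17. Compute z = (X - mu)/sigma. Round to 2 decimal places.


z = (X - mu) / sigma
= (91 - 62) / 17
= 29 / 17
= 1.71


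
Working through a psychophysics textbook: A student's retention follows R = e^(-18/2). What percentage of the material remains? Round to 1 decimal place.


R = e^(-t/S)
-t/S = -18/2 = -9.0
R = e^(-9.0) = 0.000123
Percentage = 0.000123 * 100
= 0.0


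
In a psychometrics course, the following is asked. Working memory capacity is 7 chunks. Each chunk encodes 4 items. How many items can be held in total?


Total items = chunks * items_per_chunk
= 7 * 4
= 28


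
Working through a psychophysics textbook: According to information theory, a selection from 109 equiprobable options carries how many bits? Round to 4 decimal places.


H = log2(n)
H = log2(109)
= 6.7682


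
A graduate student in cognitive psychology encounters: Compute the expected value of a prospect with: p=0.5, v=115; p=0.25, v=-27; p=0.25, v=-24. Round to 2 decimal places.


EU = sum(p_i * v_i)
0.5 * 115 = 57.5
0.25 * -27 = -6.75
0.25 * -24 = -6.0
EU = 57.5 + -6.75 + -6.0
= 44.75


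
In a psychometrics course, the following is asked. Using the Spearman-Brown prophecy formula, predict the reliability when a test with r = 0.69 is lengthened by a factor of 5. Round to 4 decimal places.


r_new = n*r / (1 + (n-1)*r)
Numerator = 5 * 0.69 = 3.45
Denominator = 1 + 4 * 0.69 = 3.76
r_new = 3.45 / 3.76
= 0.9176


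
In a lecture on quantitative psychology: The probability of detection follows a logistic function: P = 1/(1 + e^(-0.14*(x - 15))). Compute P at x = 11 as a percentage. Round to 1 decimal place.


P(x) = 1/(1 + e^(-0.14*(11 - 15)))
Exponent = -0.14 * -4 = 0.56
e^(0.56) = 1.750673
P = 1/(1 + 1.750673) = 0.363547
Percentage = 36.4


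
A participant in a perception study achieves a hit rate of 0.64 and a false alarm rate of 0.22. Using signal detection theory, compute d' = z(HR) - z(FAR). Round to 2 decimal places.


d' = z(HR) - z(FAR)
z(0.64) = 0.3585
z(0.22) = -0.7722
d' = 0.3585 - -0.7722
= 1.13


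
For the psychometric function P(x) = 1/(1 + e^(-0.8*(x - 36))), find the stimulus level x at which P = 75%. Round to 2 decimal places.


At P = 0.75: 0.75 = 1/(1 + e^(-k*(x-x0)))
Solving: e^(-k*(x-x0)) = 1/3
x = x0 + ln(3)/k
ln(3) = 1.0986
x = 36 + 1.0986/0.8
= 36 + 1.3732
= 37.37


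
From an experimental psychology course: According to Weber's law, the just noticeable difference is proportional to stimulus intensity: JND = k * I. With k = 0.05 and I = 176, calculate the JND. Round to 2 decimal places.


JND = k * I
JND = 0.05 * 176
= 8.80


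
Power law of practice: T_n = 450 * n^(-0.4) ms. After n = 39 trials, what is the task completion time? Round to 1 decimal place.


T_n = 450 * 39^(-0.4)
39^(-0.4) = 0.23098
T_n = 450 * 0.23098
= 103.9 ms


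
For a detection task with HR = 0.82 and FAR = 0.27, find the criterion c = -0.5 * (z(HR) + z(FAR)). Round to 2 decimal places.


c = -0.5 * (z(HR) + z(FAR))
z(0.82) = 0.9154
z(0.27) = -0.6128
c = -0.5 * (0.9154 + -0.6128)
= -0.5 * 0.3026
= -0.15


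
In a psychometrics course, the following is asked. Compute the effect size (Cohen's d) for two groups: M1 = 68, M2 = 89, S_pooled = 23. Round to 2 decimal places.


Cohen's d = (M1 - M2) / S_pooled
= (68 - 89) / 23
= -21 / 23
= -0.91


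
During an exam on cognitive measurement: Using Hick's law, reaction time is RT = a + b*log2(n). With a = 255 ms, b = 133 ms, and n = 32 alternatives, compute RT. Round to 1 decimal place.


RT = 255 + 133 * log2(32)
log2(32) = 5.0
RT = 255 + 133 * 5.0
= 255 + 665.0
= 920.0 ms


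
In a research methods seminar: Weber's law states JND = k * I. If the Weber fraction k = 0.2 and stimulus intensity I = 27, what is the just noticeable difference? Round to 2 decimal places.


JND = k * I
JND = 0.2 * 27
= 5.40


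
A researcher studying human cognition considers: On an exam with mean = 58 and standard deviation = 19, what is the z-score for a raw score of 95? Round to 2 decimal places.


z = (X - mu) / sigma
= (95 - 58) / 19
= 37 / 19
= 1.95


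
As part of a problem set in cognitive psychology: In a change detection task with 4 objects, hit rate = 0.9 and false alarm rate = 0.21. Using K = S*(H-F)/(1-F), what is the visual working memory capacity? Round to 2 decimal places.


K = S * (H - F) / (1 - F)
H - F = 0.69
1 - F = 0.79
K = 4 * 0.69 / 0.79
= 3.49


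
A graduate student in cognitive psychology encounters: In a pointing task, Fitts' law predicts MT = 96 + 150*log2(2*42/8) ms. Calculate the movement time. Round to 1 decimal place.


MT = 96 + 150 * log2(2*42/8)
2D/W = 10.5
log2(10.5) = 3.3923
MT = 96 + 150 * 3.3923
= 604.8 ms


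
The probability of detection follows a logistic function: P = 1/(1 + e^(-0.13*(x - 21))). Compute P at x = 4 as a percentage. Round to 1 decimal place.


P(x) = 1/(1 + e^(-0.13*(4 - 21)))
Exponent = -0.13 * -17 = 2.21
e^(2.21) = 9.115716
P = 1/(1 + 9.115716) = 0.098856
Percentage = 9.9


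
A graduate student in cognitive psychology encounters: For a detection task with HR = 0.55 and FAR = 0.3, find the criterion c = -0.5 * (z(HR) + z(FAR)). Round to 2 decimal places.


c = -0.5 * (z(HR) + z(FAR))
z(0.55) = 0.1257
z(0.3) = -0.5244
c = -0.5 * (0.1257 + -0.5244)
= -0.5 * -0.3987
= 0.20


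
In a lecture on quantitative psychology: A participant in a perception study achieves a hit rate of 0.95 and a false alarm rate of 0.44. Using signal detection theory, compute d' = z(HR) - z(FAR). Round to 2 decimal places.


d' = z(HR) - z(FAR)
z(0.95) = 1.6449
z(0.44) = -0.151
d' = 1.6449 - -0.151
= 1.80


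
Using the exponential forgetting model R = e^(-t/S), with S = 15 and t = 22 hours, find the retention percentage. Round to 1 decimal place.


R = e^(-t/S)
-t/S = -22/15 = -1.466667
R = e^(-1.466667) = 0.230693
Percentage = 0.230693 * 100
= 23.1


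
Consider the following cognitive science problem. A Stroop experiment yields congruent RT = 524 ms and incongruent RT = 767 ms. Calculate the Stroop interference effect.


Stroop effect = RT(incongruent) - RT(congruent)
= 767 - 524
= 243 ms


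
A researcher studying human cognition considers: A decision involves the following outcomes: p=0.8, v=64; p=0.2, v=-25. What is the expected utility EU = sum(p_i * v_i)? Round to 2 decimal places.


EU = sum(p_i * v_i)
0.8 * 64 = 51.2
0.2 * -25 = -5.0
EU = 51.2 + -5.0
= 46.20


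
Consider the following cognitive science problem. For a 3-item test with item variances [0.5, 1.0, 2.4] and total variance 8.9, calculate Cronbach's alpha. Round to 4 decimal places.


alpha = (k/(k-1)) * (1 - sum(s_i^2)/s_total^2)
sum(item variances) = 3.9
k/(k-1) = 3/2 = 1.5
1 - 3.9/8.9 = 1 - 0.438202 = 0.561798
alpha = 1.5 * 0.561798
= 0.8427


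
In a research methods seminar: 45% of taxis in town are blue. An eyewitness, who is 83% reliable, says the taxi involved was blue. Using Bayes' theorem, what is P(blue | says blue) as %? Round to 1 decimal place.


P(blue | says blue) = P(says blue | blue)*P(blue) / [P(says blue | blue)*P(blue) + P(says blue | not blue)*P(not blue)]
Numerator = 0.83 * 0.45 = 0.3735
False identification = 0.17 * 0.55 = 0.0935
P = 0.3735 / (0.3735 + 0.0935)
= 0.3735 / 0.467
As percentage = 80.0


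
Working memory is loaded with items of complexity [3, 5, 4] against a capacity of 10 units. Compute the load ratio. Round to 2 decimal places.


Total complexity = 3 + 5 + 4 = 12
Load = total / capacity = 12 / 10
= 1.20


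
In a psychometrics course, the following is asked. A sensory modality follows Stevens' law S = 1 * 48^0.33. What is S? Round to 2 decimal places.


S = 1 * 48^0.33
48^0.33 = 3.5876
S = 1 * 3.5876
= 3.59


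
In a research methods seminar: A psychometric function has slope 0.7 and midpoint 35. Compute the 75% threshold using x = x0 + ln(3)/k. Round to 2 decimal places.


At P = 0.75: 0.75 = 1/(1 + e^(-k*(x-x0)))
Solving: e^(-k*(x-x0)) = 1/3
x = x0 + ln(3)/k
ln(3) = 1.0986
x = 35 + 1.0986/0.7
= 35 + 1.5694
= 36.57


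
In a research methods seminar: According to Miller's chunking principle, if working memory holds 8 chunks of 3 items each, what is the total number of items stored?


Total items = chunks * items_per_chunk
= 8 * 3
= 24


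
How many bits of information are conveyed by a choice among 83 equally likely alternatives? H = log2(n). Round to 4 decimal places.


H = log2(n)
H = log2(83)
= 6.3750


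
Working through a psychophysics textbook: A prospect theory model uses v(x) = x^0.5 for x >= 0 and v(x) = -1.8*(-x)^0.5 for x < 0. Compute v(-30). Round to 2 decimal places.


Since x = -30 < 0, use v(x) = -lambda*(-x)^alpha
(-x) = 30
30^0.5 = 5.4772
v(-30) = -1.8 * 5.4772
= -9.86


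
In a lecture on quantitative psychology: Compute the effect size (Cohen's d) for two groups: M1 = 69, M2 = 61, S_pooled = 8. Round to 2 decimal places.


Cohen's d = (M1 - M2) / S_pooled
= (69 - 61) / 8
= 8 / 8
= 1.00


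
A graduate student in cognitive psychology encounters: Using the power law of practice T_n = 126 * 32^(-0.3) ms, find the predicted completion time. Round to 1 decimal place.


T_n = 126 * 32^(-0.3)
32^(-0.3) = 0.353553
T_n = 126 * 0.353553
= 44.5 ms


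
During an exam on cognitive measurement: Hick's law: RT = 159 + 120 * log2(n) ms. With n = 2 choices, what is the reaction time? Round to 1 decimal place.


RT = 159 + 120 * log2(2)
log2(2) = 1.0
RT = 159 + 120 * 1.0
= 159 + 120.0
= 279.0 ms


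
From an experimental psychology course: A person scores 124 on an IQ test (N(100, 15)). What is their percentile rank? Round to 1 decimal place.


z = (IQ - mean) / SD
z = (124 - 100) / 15 = 1.6
Percentile = Phi(1.6) * 100
Phi(1.6) = 0.945201
= 94.5


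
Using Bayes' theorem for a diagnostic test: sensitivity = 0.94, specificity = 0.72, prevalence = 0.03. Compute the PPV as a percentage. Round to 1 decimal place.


PPV = (sens * prev) / (sens * prev + (1-spec) * (1-prev))
Numerator = 0.94 * 0.03 = 0.0282
P(positive and no disease) = (1 - spec) * (1 - prev) = (1 - 0.72) * (1 - 0.03) = 0.2716
Denominator = 0.0282 + 0.2716 = 0.2998
PPV = 0.0282 / 0.2998 = 0.094063
As percentage = 9.4


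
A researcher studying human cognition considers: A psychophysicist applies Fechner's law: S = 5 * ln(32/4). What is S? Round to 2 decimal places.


S = 5 * ln(32/4)
I/I0 = 8.0
ln(8.0) = 2.0794
S = 5 * 2.0794
= 10.40


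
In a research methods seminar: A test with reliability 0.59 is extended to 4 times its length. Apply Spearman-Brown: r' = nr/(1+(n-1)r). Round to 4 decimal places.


r_new = n*r / (1 + (n-1)*r)
Numerator = 4 * 0.59 = 2.36
Denominator = 1 + 3 * 0.59 = 2.77
r_new = 2.36 / 2.77
= 0.8520


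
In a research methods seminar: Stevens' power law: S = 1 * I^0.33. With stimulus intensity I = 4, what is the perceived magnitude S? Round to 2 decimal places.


S = 1 * 4^0.33
4^0.33 = 1.5801
S = 1 * 1.5801
= 1.58


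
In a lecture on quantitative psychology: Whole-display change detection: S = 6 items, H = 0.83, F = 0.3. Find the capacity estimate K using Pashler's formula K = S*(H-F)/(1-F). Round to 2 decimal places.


K = S * (H - F) / (1 - F)
H - F = 0.53
1 - F = 0.7
K = 6 * 0.53 / 0.7
= 4.54


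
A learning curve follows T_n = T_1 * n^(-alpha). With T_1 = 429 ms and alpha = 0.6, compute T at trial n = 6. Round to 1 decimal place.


T_n = 429 * 6^(-0.6)
6^(-0.6) = 0.341279
T_n = 429 * 0.341279
= 146.4 ms


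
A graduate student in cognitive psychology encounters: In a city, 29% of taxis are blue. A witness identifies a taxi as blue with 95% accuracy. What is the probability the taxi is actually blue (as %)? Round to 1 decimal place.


P(blue | says blue) = P(says blue | blue)*P(blue) / [P(says blue | blue)*P(blue) + P(says blue | not blue)*P(not blue)]
Numerator = 0.95 * 0.29 = 0.2755
False identification = 0.05 * 0.71 = 0.0355
P = 0.2755 / (0.2755 + 0.0355)
= 0.2755 / 0.311
As percentage = 88.6


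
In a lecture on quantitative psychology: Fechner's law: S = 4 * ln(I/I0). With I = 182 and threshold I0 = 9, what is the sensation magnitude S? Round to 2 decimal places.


S = 4 * ln(182/9)
I/I0 = 20.222222
ln(20.222222) = 3.0068
S = 4 * 3.0068
= 12.03


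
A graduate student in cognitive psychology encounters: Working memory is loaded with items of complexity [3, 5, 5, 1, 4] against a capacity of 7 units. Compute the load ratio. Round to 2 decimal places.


Total complexity = 3 + 5 + 5 + 1 + 4 = 18
Load = total / capacity = 18 / 7
= 2.57


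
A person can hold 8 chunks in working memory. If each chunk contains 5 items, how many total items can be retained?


Total items = chunks * items_per_chunk
= 8 * 5
= 40


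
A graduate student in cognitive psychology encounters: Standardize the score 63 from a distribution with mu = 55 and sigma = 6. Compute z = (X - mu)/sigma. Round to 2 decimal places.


z = (X - mu) / sigma
= (63 - 55) / 6
= 8 / 6
= 1.33


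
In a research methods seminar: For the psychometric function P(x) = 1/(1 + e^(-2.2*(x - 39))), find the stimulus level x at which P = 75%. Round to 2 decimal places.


At P = 0.75: 0.75 = 1/(1 + e^(-k*(x-x0)))
Solving: e^(-k*(x-x0)) = 1/3
x = x0 + ln(3)/k
ln(3) = 1.0986
x = 39 + 1.0986/2.2
= 39 + 0.4994
= 39.50


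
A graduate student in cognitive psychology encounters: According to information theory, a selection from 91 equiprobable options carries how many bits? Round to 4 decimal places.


H = log2(n)
H = log2(91)
= 6.5078


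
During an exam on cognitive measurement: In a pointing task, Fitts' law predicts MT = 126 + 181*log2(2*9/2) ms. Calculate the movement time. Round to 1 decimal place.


MT = 126 + 181 * log2(2*9/2)
2D/W = 9.0
log2(9.0) = 3.1699
MT = 126 + 181 * 3.1699
= 699.8 ms


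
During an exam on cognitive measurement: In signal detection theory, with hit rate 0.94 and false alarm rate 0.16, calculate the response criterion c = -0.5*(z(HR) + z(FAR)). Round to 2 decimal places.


c = -0.5 * (z(HR) + z(FAR))
z(0.94) = 1.5548
z(0.16) = -0.9945
c = -0.5 * (1.5548 + -0.9945)
= -0.5 * 0.5603
= -0.28


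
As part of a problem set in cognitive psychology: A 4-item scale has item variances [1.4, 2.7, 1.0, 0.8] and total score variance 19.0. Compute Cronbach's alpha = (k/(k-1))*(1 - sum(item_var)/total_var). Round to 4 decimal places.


alpha = (k/(k-1)) * (1 - sum(s_i^2)/s_total^2)
sum(item variances) = 5.9
k/(k-1) = 4/3 = 1.333333
1 - 5.9/19.0 = 1 - 0.310526 = 0.689474
alpha = 1.333333 * 0.689474
= 0.9193


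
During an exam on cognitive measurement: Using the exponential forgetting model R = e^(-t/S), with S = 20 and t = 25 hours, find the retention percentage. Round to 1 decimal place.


R = e^(-t/S)
-t/S = -25/20 = -1.25
R = e^(-1.25) = 0.286505
Percentage = 0.286505 * 100
= 28.7


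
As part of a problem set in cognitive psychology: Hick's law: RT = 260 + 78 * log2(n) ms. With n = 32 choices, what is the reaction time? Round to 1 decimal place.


RT = 260 + 78 * log2(32)
log2(32) = 5.0
RT = 260 + 78 * 5.0
= 260 + 390.0
= 650.0 ms


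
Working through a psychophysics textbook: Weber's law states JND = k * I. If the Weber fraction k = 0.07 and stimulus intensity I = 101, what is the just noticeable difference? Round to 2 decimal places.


JND = k * I
JND = 0.07 * 101
= 7.07


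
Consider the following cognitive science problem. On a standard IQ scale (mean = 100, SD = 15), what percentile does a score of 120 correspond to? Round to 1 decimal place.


z = (IQ - mean) / SD
z = (120 - 100) / 15 = 1.3333
Percentile = Phi(1.3333) * 100
Phi(1.3333) = 0.908783
= 90.9


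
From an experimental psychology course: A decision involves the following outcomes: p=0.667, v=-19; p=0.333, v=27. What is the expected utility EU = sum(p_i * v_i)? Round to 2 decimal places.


EU = sum(p_i * v_i)
0.667 * -19 = -12.673
0.333 * 27 = 8.991
EU = -12.673 + 8.991
= -3.68


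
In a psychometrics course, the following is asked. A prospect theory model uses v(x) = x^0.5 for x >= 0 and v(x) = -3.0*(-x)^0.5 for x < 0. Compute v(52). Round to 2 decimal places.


Since x = 52 >= 0, use v(x) = x^0.5
52^0.5 = 7.2111
v(52) = 7.21


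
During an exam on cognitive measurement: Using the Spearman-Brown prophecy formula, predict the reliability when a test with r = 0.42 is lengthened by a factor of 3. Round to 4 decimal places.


r_new = n*r / (1 + (n-1)*r)
Numerator = 3 * 0.42 = 1.26
Denominator = 1 + 2 * 0.42 = 1.84
r_new = 1.26 / 1.84
= 0.6848


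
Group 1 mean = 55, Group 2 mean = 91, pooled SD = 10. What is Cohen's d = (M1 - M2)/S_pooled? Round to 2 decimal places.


Cohen's d = (M1 - M2) / S_pooled
= (55 - 91) / 10
= -36 / 10
= -3.60


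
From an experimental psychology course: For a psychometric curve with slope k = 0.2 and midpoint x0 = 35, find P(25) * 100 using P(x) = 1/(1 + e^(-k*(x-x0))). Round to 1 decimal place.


P(x) = 1/(1 + e^(-0.2*(25 - 35)))
Exponent = -0.2 * -10 = 2.0
e^(2.0) = 7.389056
P = 1/(1 + 7.389056) = 0.119203
Percentage = 11.9


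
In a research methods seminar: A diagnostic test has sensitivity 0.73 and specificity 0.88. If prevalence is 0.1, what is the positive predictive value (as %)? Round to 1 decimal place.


PPV = (sens * prev) / (sens * prev + (1-spec) * (1-prev))
Numerator = 0.73 * 0.1 = 0.073
P(positive and no disease) = (1 - spec) * (1 - prev) = (1 - 0.88) * (1 - 0.1) = 0.108
Denominator = 0.073 + 0.108 = 0.181
PPV = 0.073 / 0.181 = 0.403315
As percentage = 40.3


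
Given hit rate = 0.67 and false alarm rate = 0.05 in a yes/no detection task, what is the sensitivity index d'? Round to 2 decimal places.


d' = z(HR) - z(FAR)
z(0.67) = 0.4399
z(0.05) = -1.6449
d' = 0.4399 - -1.6449
= 2.08


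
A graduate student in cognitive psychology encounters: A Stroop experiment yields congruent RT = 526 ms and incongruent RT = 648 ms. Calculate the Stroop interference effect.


Stroop effect = RT(incongruent) - RT(congruent)
= 648 - 526
= 122 ms


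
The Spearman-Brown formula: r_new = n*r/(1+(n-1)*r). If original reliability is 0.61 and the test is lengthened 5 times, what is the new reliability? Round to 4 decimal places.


r_new = n*r / (1 + (n-1)*r)
Numerator = 5 * 0.61 = 3.05
Denominator = 1 + 4 * 0.61 = 3.44
r_new = 3.05 / 3.44
= 0.8866


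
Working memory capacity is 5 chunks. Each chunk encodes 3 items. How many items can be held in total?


Total items = chunks * items_per_chunk
= 5 * 3
= 15


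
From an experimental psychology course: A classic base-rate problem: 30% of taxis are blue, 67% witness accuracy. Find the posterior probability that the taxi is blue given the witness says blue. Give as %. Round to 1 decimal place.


P(blue | says blue) = P(says blue | blue)*P(blue) / [P(says blue | blue)*P(blue) + P(says blue | not blue)*P(not blue)]
Numerator = 0.67 * 0.3 = 0.201
False identification = 0.33 * 0.7 = 0.231
P = 0.201 / (0.201 + 0.231)
= 0.201 / 0.432
As percentage = 46.5
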